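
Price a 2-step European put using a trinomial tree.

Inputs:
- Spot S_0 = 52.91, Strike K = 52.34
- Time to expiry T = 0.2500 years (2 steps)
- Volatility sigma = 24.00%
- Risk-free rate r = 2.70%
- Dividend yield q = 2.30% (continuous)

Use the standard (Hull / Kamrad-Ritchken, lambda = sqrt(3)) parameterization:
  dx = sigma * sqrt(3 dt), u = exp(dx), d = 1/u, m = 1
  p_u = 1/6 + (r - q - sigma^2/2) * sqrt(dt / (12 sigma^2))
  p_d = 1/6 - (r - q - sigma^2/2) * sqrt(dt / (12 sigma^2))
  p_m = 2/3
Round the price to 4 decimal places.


dt = T/N = 0.125000; dx = sigma*sqrt(3*dt) = 0.146969
u = exp(dx) = 1.158319; d = 1/u = 0.863320
p_u = 0.156120, p_m = 0.666667, p_d = 0.177213
Discount per step: exp(-r*dt) = 0.996631
Stock lattice S(k, j) with j the centered position index:
  k=0: S(0,+0) = 52.9100
  k=1: S(1,-1) = 45.6783; S(1,+0) = 52.9100; S(1,+1) = 61.2866
  k=2: S(2,-2) = 39.4350; S(2,-1) = 45.6783; S(2,+0) = 52.9100; S(2,+1) = 61.2866; S(2,+2) = 70.9894
Terminal payoffs V(N, j) = max(K - S_T, 0):
  V(2,-2) = 12.905006; V(2,-1) = 6.661717; V(2,+0) = 0.000000; V(2,+1) = 0.000000; V(2,+2) = 0.000000
Backward induction: V(k, j) = exp(-r*dt) * [p_u * V(k+1, j+1) + p_m * V(k+1, j) + p_d * V(k+1, j-1)]
  V(1,-1) = exp(-r*dt) * [p_u*0.000000 + p_m*6.661717 + p_d*12.905006] = 6.705412
  V(1,+0) = exp(-r*dt) * [p_u*0.000000 + p_m*0.000000 + p_d*6.661717] = 1.176566
  V(1,+1) = exp(-r*dt) * [p_u*0.000000 + p_m*0.000000 + p_d*0.000000] = 0.000000
  V(0,+0) = exp(-r*dt) * [p_u*0.000000 + p_m*1.176566 + p_d*6.705412] = 1.966017

Answer: Price = V(0,0) = 1.9660


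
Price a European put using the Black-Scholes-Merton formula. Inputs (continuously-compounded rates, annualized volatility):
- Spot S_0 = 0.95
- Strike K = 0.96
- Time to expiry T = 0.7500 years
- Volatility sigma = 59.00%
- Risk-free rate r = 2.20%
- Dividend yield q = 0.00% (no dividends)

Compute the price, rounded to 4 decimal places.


Answer: Price = 0.1881

Derivation:
d1 = (ln(S/K) + (r - q + 0.5*sigma^2) * T) / (sigma * sqrt(T)) = 0.26727638
d2 = d1 - sigma * sqrt(T) = -0.24367861
exp(-rT) = 0.98363538; exp(-qT) = 1.00000000
P = K * exp(-rT) * N(-d2) - S_0 * exp(-qT) * N(-d1)
N(-d1) = 0.39462819; N(-d2) = 0.59626013
P = 0.9600 * 0.98363538 * 0.59626013 - 0.9500 * 1.00000000 * 0.39462819 = 0.1881


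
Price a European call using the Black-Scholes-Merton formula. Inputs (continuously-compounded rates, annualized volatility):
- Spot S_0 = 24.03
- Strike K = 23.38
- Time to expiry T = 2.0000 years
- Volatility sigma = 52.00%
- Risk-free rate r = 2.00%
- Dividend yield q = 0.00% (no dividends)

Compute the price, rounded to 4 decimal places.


d1 = (ln(S/K) + (r - q + 0.5*sigma^2) * T) / (sigma * sqrt(T)) = 0.45937749
d2 = d1 - sigma * sqrt(T) = -0.27601357
exp(-rT) = 0.96078944; exp(-qT) = 1.00000000
C = S_0 * exp(-qT) * N(d1) - K * exp(-rT) * N(d2)
N(d1) = 0.67701844; N(d2) = 0.39126882
C = 24.0300 * 1.00000000 * 0.67701844 - 23.3800 * 0.96078944 * 0.39126882 = 7.4796

Answer: Price = 7.4796


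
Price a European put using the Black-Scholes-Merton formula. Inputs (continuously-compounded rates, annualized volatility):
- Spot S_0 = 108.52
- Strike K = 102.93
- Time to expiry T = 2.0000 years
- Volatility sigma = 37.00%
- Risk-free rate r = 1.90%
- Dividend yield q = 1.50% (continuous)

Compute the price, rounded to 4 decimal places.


d1 = (ln(S/K) + (r - q + 0.5*sigma^2) * T) / (sigma * sqrt(T)) = 0.37798745
d2 = d1 - sigma * sqrt(T) = -0.14527157
exp(-rT) = 0.96271294; exp(-qT) = 0.97044553
P = K * exp(-rT) * N(-d2) - S_0 * exp(-qT) * N(-d1)
N(-d1) = 0.35271996; N(-d2) = 0.55775177
P = 102.9300 * 0.96271294 * 0.55775177 - 108.5200 * 0.97044553 * 0.35271996 = 18.1229

Answer: Price = 18.1229


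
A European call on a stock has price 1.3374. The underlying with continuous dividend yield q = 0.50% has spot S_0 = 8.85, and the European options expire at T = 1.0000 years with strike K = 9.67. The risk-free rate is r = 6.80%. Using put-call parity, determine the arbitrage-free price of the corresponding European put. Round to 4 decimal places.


Answer: Put price = 1.5658

Derivation:
Put-call parity: C - P = S_0 * exp(-qT) - K * exp(-rT).
S_0 * exp(-qT) = 8.8500 * 0.99501248 = 8.80586044
K * exp(-rT) = 9.6700 * 0.93426047 = 9.03429878
P = C - S*exp(-qT) + K*exp(-rT)
P = 1.3374 - 8.80586044 + 9.03429878 = 1.5658


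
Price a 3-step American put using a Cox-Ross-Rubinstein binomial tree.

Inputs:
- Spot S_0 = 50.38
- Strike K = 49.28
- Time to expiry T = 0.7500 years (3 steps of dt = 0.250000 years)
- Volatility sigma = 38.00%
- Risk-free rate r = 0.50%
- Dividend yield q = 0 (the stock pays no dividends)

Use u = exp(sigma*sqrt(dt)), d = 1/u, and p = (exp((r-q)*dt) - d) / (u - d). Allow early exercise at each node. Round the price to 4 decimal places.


Answer: Price = V(0,0) = 6.4268

Derivation:
dt = T/N = 0.250000
u = exp(sigma*sqrt(dt)) = 1.209250; d = 1/u = 0.826959
p = (exp((r-q)*dt) - d) / (u - d) = 0.455914
Discount per step: exp(-r*dt) = 0.998751
Stock lattice S(k, i) with i counting down-moves:
  k=0: S(0,0) = 50.3800
  k=1: S(1,0) = 60.9220; S(1,1) = 41.6622
  k=2: S(2,0) = 73.6699; S(2,1) = 50.3800; S(2,2) = 34.4529
  k=3: S(3,0) = 89.0853; S(3,1) = 60.9220; S(3,2) = 41.6622; S(3,3) = 28.4912
Terminal payoffs V(N, i) = max(K - S_T, 0):
  V(3,0) = 0.000000; V(3,1) = 0.000000; V(3,2) = 7.617799; V(3,3) = 20.788828
Backward induction: V(k, i) = exp(-r*dt) * [p * V(k+1, i) + (1-p) * V(k+1, i+1)]; then take max(V_cont, immediate exercise) for American.
  V(2,0) = exp(-r*dt) * [p*0.000000 + (1-p)*0.000000] = 0.000000; exercise = 0.000000; V(2,0) = max -> 0.000000
  V(2,1) = exp(-r*dt) * [p*0.000000 + (1-p)*7.617799] = 4.139559; exercise = 0.000000; V(2,1) = max -> 4.139559
  V(2,2) = exp(-r*dt) * [p*7.617799 + (1-p)*20.788828] = 14.765501; exercise = 14.827062; V(2,2) = max -> 14.827062
  V(1,0) = exp(-r*dt) * [p*0.000000 + (1-p)*4.139559] = 2.249461; exercise = 0.000000; V(1,0) = max -> 2.249461
  V(1,1) = exp(-r*dt) * [p*4.139559 + (1-p)*14.827062] = 9.942042; exercise = 7.617799; V(1,1) = max -> 9.942042
  V(0,0) = exp(-r*dt) * [p*2.249461 + (1-p)*9.942042] = 6.426847; exercise = 0.000000; V(0,0) = max -> 6.426847


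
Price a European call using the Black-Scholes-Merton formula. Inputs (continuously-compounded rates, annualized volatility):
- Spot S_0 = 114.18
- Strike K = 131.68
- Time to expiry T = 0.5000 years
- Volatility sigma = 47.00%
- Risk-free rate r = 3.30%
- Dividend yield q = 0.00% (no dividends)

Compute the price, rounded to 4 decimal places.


Answer: Price = 9.5407

Derivation:
d1 = (ln(S/K) + (r - q + 0.5*sigma^2) * T) / (sigma * sqrt(T)) = -0.21325614
d2 = d1 - sigma * sqrt(T) = -0.54559633
exp(-rT) = 0.98363538; exp(-qT) = 1.00000000
C = S_0 * exp(-qT) * N(d1) - K * exp(-rT) * N(d2)
N(d1) = 0.41556359; N(d2) = 0.29267172
C = 114.1800 * 1.00000000 * 0.41556359 - 131.6800 * 0.98363538 * 0.29267172 = 9.5407


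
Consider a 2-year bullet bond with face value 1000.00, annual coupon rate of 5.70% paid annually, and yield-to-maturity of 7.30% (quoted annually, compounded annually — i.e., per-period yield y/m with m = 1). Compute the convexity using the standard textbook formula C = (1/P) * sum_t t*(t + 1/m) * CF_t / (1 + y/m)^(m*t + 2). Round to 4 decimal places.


Answer: Convexity = 5.0213

Derivation:
Coupon per period c = face * coupon_rate / m = 57.000000
Periods per year m = 1; per-period yield y/m = 0.073000
Number of cashflows N = 2
Cashflows (t years, CF_t, discount factor 1/(1+y/m)^(m*t), PV):
  t = 1.0000: CF_t = 57.000000, DF = 0.931966, PV = 53.122088
  t = 2.0000: CF_t = 1057.000000, DF = 0.868561, PV = 918.069466
Price P = sum_t PV_t = 971.191553
Convexity numerator sum_t t*(t + 1/m) * CF_t / (1+y/m)^(m*t + 2):
  t = 1.0000: term = 92.279596
  t = 2.0000: term = 4784.398547
Convexity = (1/P) * sum = 4876.678143 / 971.191553 = 5.021335


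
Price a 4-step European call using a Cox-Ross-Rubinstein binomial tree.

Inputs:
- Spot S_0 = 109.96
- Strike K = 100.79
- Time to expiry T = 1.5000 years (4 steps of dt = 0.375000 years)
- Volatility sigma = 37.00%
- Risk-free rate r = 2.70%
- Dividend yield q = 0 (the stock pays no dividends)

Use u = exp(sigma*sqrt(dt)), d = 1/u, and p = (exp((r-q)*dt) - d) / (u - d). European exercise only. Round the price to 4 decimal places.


dt = T/N = 0.375000
u = exp(sigma*sqrt(dt)) = 1.254300; d = 1/u = 0.797257
p = (exp((r-q)*dt) - d) / (u - d) = 0.465862
Discount per step: exp(-r*dt) = 0.989926
Stock lattice S(k, i) with i counting down-moves:
  k=0: S(0,0) = 109.9600
  k=1: S(1,0) = 137.9228; S(1,1) = 87.6664
  k=2: S(2,0) = 172.9967; S(2,1) = 109.9600; S(2,2) = 69.8927
  k=3: S(3,0) = 216.9897; S(3,1) = 137.9228; S(3,2) = 87.6664; S(3,3) = 55.7225
  k=4: S(4,0) = 272.1703; S(4,1) = 172.9967; S(4,2) = 109.9600; S(4,3) = 69.8927; S(4,4) = 44.4251
Terminal payoffs V(N, i) = max(S_T - K, 0):
  V(4,0) = 171.380271; V(4,1) = 72.206656; V(4,2) = 9.170000; V(4,3) = 0.000000; V(4,4) = 0.000000
Backward induction: V(k, i) = exp(-r*dt) * [p * V(k+1, i) + (1-p) * V(k+1, i+1)].
  V(3,0) = exp(-r*dt) * [p*171.380271 + (1-p)*72.206656] = 117.215089
  V(3,1) = exp(-r*dt) * [p*72.206656 + (1-p)*9.170000] = 38.148199
  V(3,2) = exp(-r*dt) * [p*9.170000 + (1-p)*0.000000] = 4.228923
  V(3,3) = exp(-r*dt) * [p*0.000000 + (1-p)*0.000000] = 0.000000
  V(2,0) = exp(-r*dt) * [p*117.215089 + (1-p)*38.148199] = 74.227127
  V(2,1) = exp(-r*dt) * [p*38.148199 + (1-p)*4.228923] = 19.828853
  V(2,2) = exp(-r*dt) * [p*4.228923 + (1-p)*0.000000] = 1.950250
  V(1,0) = exp(-r*dt) * [p*74.227127 + (1-p)*19.828853] = 44.715919
  V(1,1) = exp(-r*dt) * [p*19.828853 + (1-p)*1.950250] = 10.175668
  V(0,0) = exp(-r*dt) * [p*44.715919 + (1-p)*10.175668] = 26.002066

Answer: Price = V(0,0) = 26.0021


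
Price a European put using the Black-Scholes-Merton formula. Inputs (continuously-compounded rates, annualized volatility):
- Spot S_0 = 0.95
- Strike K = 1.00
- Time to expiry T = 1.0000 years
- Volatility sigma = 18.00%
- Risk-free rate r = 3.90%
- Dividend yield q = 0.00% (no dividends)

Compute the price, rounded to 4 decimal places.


d1 = (ln(S/K) + (r - q + 0.5*sigma^2) * T) / (sigma * sqrt(T)) = 0.02170392
d2 = d1 - sigma * sqrt(T) = -0.15829608
exp(-rT) = 0.96175071; exp(-qT) = 1.00000000
P = K * exp(-rT) * N(-d2) - S_0 * exp(-qT) * N(-d1)
N(-d1) = 0.49134207; N(-d2) = 0.56288825
P = 1.0000 * 0.96175071 * 0.56288825 - 0.9500 * 1.00000000 * 0.49134207 = 0.0746

Answer: Price = 0.0746


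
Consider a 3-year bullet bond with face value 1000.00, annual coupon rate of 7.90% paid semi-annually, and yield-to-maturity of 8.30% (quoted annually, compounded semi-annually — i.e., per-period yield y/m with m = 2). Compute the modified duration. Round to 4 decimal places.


Answer: Modified duration = 2.6187

Derivation:
Coupon per period c = face * coupon_rate / m = 39.500000
Periods per year m = 2; per-period yield y/m = 0.041500
Number of cashflows N = 6
Cashflows (t years, CF_t, discount factor 1/(1+y/m)^(m*t), PV):
  t = 0.5000: CF_t = 39.500000, DF = 0.960154, PV = 37.926068
  t = 1.0000: CF_t = 39.500000, DF = 0.921895, PV = 36.414852
  t = 1.5000: CF_t = 39.500000, DF = 0.885161, PV = 34.963852
  t = 2.0000: CF_t = 39.500000, DF = 0.849890, PV = 33.570669
  t = 2.5000: CF_t = 39.500000, DF = 0.816025, PV = 32.233000
  t = 3.0000: CF_t = 1039.500000, DF = 0.783510, PV = 814.458290
Price P = sum_t PV_t = 989.566731
First compute Macaulay numerator sum_t t * PV_t:
  t * PV_t at t = 0.5000: 18.963034
  t * PV_t at t = 1.0000: 36.414852
  t * PV_t at t = 1.5000: 52.445778
  t * PV_t at t = 2.0000: 67.141338
  t * PV_t at t = 2.5000: 80.582499
  t * PV_t at t = 3.0000: 2443.374869
Macaulay duration D = 2698.922370 / 989.566731 = 2.727378
Modified duration = D / (1 + y/m) = 2.727378 / (1 + 0.041500) = 2.618702


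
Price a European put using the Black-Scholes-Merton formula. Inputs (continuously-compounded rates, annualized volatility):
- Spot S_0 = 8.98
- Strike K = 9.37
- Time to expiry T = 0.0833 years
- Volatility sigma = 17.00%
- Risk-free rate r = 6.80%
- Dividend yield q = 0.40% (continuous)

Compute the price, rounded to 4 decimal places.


d1 = (ln(S/K) + (r - q + 0.5*sigma^2) * T) / (sigma * sqrt(T)) = -0.73327954
d2 = d1 - sigma * sqrt(T) = -0.78234449
exp(-rT) = 0.99435161; exp(-qT) = 0.99966686
P = K * exp(-rT) * N(-d2) - S_0 * exp(-qT) * N(-d1)
N(-d1) = 0.76830602; N(-d2) = 0.78299393
P = 9.3700 * 0.99435161 * 0.78299393 - 8.9800 * 0.99966686 * 0.76830602 = 0.3981

Answer: Price = 0.3981


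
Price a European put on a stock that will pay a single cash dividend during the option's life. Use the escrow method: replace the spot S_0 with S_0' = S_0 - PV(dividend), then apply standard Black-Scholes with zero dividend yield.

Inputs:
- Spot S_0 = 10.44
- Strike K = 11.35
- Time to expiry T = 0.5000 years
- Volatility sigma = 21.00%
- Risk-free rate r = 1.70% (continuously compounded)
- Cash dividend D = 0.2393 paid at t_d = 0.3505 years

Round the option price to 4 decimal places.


Answer: Price = 1.2943

Derivation:
PV(D) = D * exp(-r * t_d) = 0.2393 * 0.99405922 = 0.23787837
S_0' = S_0 - PV(D) = 10.4400 - 0.23787837 = 10.20212163
d1 = (ln(S_0'/K) + (r + sigma^2/2)*T) / (sigma*sqrt(T)) = -0.58654199
d2 = d1 - sigma*sqrt(T) = -0.73503442
exp(-rT) = 0.99153602
N(-d1) = 0.72124432; N(-d2) = 0.76884073
P = K * exp(-rT) * N(-d2) - S_0' * N(-d1) = 11.3500 * 0.99153602 * 0.76884073 - 10.20212163 * 0.72124432 = 1.2943


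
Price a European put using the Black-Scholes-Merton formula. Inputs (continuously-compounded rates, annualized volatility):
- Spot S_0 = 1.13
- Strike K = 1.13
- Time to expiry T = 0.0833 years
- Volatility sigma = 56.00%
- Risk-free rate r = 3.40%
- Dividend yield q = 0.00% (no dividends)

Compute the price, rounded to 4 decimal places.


Answer: Price = 0.0711

Derivation:
d1 = (ln(S/K) + (r - q + 0.5*sigma^2) * T) / (sigma * sqrt(T)) = 0.09833607
d2 = d1 - sigma * sqrt(T) = -0.06328967
exp(-rT) = 0.99717181; exp(-qT) = 1.00000000
P = K * exp(-rT) * N(-d2) - S_0 * exp(-qT) * N(-d1)
N(-d1) = 0.46083272; N(-d2) = 0.52523208
P = 1.1300 * 0.99717181 * 0.52523208 - 1.1300 * 1.00000000 * 0.46083272 = 0.0711


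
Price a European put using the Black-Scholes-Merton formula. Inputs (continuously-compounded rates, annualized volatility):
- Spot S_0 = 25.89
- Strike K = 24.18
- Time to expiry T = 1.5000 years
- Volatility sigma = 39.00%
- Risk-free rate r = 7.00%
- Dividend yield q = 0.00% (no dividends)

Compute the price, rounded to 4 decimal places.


Answer: Price = 2.7246

Derivation:
d1 = (ln(S/K) + (r - q + 0.5*sigma^2) * T) / (sigma * sqrt(T)) = 0.60170763
d2 = d1 - sigma * sqrt(T) = 0.12405713
exp(-rT) = 0.90032452; exp(-qT) = 1.00000000
P = K * exp(-rT) * N(-d2) - S_0 * exp(-qT) * N(-d1)
N(-d1) = 0.27368439; N(-d2) = 0.45063502
P = 24.1800 * 0.90032452 * 0.45063502 - 25.8900 * 1.00000000 * 0.27368439 = 2.7246


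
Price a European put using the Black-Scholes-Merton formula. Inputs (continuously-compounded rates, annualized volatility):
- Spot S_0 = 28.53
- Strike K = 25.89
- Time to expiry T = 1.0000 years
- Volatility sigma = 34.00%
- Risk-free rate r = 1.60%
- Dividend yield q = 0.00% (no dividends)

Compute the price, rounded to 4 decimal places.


d1 = (ln(S/K) + (r - q + 0.5*sigma^2) * T) / (sigma * sqrt(T)) = 0.50264521
d2 = d1 - sigma * sqrt(T) = 0.16264521
exp(-rT) = 0.98412732; exp(-qT) = 1.00000000
P = K * exp(-rT) * N(-d2) - S_0 * exp(-qT) * N(-d1)
N(-d1) = 0.30760687; N(-d2) = 0.43539889
P = 25.8900 * 0.98412732 * 0.43539889 - 28.5300 * 1.00000000 * 0.30760687 = 2.3175

Answer: Price = 2.3175


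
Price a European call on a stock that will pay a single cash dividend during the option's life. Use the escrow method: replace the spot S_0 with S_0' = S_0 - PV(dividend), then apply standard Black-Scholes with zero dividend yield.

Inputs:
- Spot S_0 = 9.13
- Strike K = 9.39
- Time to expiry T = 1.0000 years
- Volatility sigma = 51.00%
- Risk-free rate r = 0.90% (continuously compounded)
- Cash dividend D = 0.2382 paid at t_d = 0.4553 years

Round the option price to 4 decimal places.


Answer: Price = 1.6320

Derivation:
PV(D) = D * exp(-r * t_d) = 0.2382 * 0.99591068 = 0.23722592
S_0' = S_0 - PV(D) = 9.1300 - 0.23722592 = 8.89277408
d1 = (ln(S_0'/K) + (r + sigma^2/2)*T) / (sigma*sqrt(T)) = 0.16596814
d2 = d1 - sigma*sqrt(T) = -0.34403186
exp(-rT) = 0.99104038
N(d1) = 0.56590899; N(d2) = 0.36541116
C = S_0' * N(d1) - K * exp(-rT) * N(d2) = 8.89277408 * 0.56590899 - 9.3900 * 0.99104038 * 0.36541116 = 1.6320


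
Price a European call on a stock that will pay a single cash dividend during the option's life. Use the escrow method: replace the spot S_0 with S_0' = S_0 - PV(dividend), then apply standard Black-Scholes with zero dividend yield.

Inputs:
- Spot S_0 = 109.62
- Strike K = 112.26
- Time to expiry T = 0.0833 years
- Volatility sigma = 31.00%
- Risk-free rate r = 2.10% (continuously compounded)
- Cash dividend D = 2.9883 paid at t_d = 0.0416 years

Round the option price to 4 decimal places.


Answer: Price = 1.7726

Derivation:
PV(D) = D * exp(-r * t_d) = 2.9883 * 0.99912678 = 2.98569056
S_0' = S_0 - PV(D) = 109.6200 - 2.98569056 = 106.63430944
d1 = (ln(S_0'/K) + (r + sigma^2/2)*T) / (sigma*sqrt(T)) = -0.51033555
d2 = d1 - sigma*sqrt(T) = -0.59980695
exp(-rT) = 0.99825223
N(d1) = 0.30490820; N(d2) = 0.27431745
C = S_0' * N(d1) - K * exp(-rT) * N(d2) = 106.63430944 * 0.30490820 - 112.2600 * 0.99825223 * 0.27431745 = 1.7726


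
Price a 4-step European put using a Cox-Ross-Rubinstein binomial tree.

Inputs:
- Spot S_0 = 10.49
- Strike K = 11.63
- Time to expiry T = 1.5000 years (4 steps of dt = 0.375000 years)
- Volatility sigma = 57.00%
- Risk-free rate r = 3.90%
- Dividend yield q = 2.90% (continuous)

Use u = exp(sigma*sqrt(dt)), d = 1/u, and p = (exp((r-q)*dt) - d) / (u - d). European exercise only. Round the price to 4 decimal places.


dt = T/N = 0.375000
u = exp(sigma*sqrt(dt)) = 1.417723; d = 1/u = 0.705356
p = (exp((r-q)*dt) - d) / (u - d) = 0.418886
Discount per step: exp(-r*dt) = 0.985481
Stock lattice S(k, i) with i counting down-moves:
  k=0: S(0,0) = 10.4900
  k=1: S(1,0) = 14.8719; S(1,1) = 7.3992
  k=2: S(2,0) = 21.0843; S(2,1) = 10.4900; S(2,2) = 5.2191
  k=3: S(3,0) = 29.8917; S(3,1) = 14.8719; S(3,2) = 7.3992; S(3,3) = 3.6813
  k=4: S(4,0) = 42.3781; S(4,1) = 21.0843; S(4,2) = 10.4900; S(4,3) = 5.2191; S(4,4) = 2.5966
Terminal payoffs V(N, i) = max(K - S_T, 0):
  V(4,0) = 0.000000; V(4,1) = 0.000000; V(4,2) = 1.140000; V(4,3) = 6.410937; V(4,4) = 9.033373
Backward induction: V(k, i) = exp(-r*dt) * [p * V(k+1, i) + (1-p) * V(k+1, i+1)].
  V(3,0) = exp(-r*dt) * [p*0.000000 + (1-p)*0.000000] = 0.000000
  V(3,1) = exp(-r*dt) * [p*0.000000 + (1-p)*1.140000] = 0.652852
  V(3,2) = exp(-r*dt) * [p*1.140000 + (1-p)*6.410937] = 4.141992
  V(3,3) = exp(-r*dt) * [p*6.410937 + (1-p)*9.033373] = 7.819668
  V(2,0) = exp(-r*dt) * [p*0.000000 + (1-p)*0.652852] = 0.373873
  V(2,1) = exp(-r*dt) * [p*0.652852 + (1-p)*4.141992] = 2.641523
  V(2,2) = exp(-r*dt) * [p*4.141992 + (1-p)*7.819668] = 6.187976
  V(1,0) = exp(-r*dt) * [p*0.373873 + (1-p)*2.641523] = 1.667075
  V(1,1) = exp(-r*dt) * [p*2.641523 + (1-p)*6.187976] = 4.634143
  V(0,0) = exp(-r*dt) * [p*1.667075 + (1-p)*4.634143] = 3.342042

Answer: Price = V(0,0) = 3.3420


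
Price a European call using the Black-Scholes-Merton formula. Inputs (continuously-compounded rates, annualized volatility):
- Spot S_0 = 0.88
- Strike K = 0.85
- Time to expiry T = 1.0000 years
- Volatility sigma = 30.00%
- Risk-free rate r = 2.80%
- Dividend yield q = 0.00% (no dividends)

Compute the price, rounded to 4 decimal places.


Answer: Price = 0.1307

Derivation:
d1 = (ln(S/K) + (r - q + 0.5*sigma^2) * T) / (sigma * sqrt(T)) = 0.35895186
d2 = d1 - sigma * sqrt(T) = 0.05895186
exp(-rT) = 0.97238837; exp(-qT) = 1.00000000
C = S_0 * exp(-qT) * N(d1) - K * exp(-rT) * N(d2)
N(d1) = 0.64018445; N(d2) = 0.52350477
C = 0.8800 * 1.00000000 * 0.64018445 - 0.8500 * 0.97238837 * 0.52350477 = 0.1307


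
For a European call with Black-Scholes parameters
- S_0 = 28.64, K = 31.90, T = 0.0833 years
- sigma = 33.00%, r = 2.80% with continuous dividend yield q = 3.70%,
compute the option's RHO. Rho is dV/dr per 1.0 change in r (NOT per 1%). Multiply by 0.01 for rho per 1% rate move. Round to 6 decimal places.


d1 = -1.0920999401; d2 = -1.1873436801
phi(d1) = 0.2197467191; exp(-qT) = 0.9969226448; exp(-rT) = 0.9976703179
N(d2) = 0.1175460427
Rho = K*T*exp(-rT)*N(d2) = 31.9000 * 0.0833 * 0.9976703179 * 0.1175460427 = 0.311624

Answer: Rho = 0.311624


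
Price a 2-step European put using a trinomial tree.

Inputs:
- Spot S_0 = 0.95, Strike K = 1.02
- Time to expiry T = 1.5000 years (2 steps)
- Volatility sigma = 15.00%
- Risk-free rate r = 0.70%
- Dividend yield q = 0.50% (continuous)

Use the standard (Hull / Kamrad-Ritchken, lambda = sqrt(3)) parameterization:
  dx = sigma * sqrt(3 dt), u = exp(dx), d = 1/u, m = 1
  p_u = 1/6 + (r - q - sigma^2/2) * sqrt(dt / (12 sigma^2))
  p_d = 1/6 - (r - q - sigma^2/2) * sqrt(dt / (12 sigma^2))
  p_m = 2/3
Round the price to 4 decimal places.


Answer: Price = V(0,0) = 0.1110

Derivation:
dt = T/N = 0.750000; dx = sigma*sqrt(3*dt) = 0.225000
u = exp(dx) = 1.252323; d = 1/u = 0.798516
p_u = 0.151250, p_m = 0.666667, p_d = 0.182083
Discount per step: exp(-r*dt) = 0.994764
Stock lattice S(k, j) with j the centered position index:
  k=0: S(0,+0) = 0.9500
  k=1: S(1,-1) = 0.7586; S(1,+0) = 0.9500; S(1,+1) = 1.1897
  k=2: S(2,-2) = 0.6057; S(2,-1) = 0.7586; S(2,+0) = 0.9500; S(2,+1) = 1.1897; S(2,+2) = 1.4899
Terminal payoffs V(N, j) = max(K - S_T, 0):
  V(2,-2) = 0.414253; V(2,-1) = 0.261410; V(2,+0) = 0.070000; V(2,+1) = 0.000000; V(2,+2) = 0.000000
Backward induction: V(k, j) = exp(-r*dt) * [p_u * V(k+1, j+1) + p_m * V(k+1, j) + p_d * V(k+1, j-1)]
  V(1,-1) = exp(-r*dt) * [p_u*0.070000 + p_m*0.261410 + p_d*0.414253] = 0.258926
  V(1,+0) = exp(-r*dt) * [p_u*0.000000 + p_m*0.070000 + p_d*0.261410] = 0.093771
  V(1,+1) = exp(-r*dt) * [p_u*0.000000 + p_m*0.000000 + p_d*0.070000] = 0.012679
  V(0,+0) = exp(-r*dt) * [p_u*0.012679 + p_m*0.093771 + p_d*0.258926] = 0.110994


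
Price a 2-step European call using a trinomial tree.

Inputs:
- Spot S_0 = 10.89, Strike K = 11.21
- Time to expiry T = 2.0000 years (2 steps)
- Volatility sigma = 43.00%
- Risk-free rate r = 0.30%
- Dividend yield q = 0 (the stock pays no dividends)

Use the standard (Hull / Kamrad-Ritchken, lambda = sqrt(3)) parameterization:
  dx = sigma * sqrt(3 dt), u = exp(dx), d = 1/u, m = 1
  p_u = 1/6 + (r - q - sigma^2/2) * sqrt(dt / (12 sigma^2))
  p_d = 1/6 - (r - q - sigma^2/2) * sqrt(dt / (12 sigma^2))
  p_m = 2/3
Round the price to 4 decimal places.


Answer: Price = V(0,0) = 2.0757

Derivation:
dt = T/N = 1.000000; dx = sigma*sqrt(3*dt) = 0.744782
u = exp(dx) = 2.105982; d = 1/u = 0.474838
p_u = 0.106616, p_m = 0.666667, p_d = 0.226718
Discount per step: exp(-r*dt) = 0.997004
Stock lattice S(k, j) with j the centered position index:
  k=0: S(0,+0) = 10.8900
  k=1: S(1,-1) = 5.1710; S(1,+0) = 10.8900; S(1,+1) = 22.9341
  k=2: S(2,-2) = 2.4554; S(2,-1) = 5.1710; S(2,+0) = 10.8900; S(2,+1) = 22.9341; S(2,+2) = 48.2989
Terminal payoffs V(N, j) = max(S_T - K, 0):
  V(2,-2) = 0.000000; V(2,-1) = 0.000000; V(2,+0) = 0.000000; V(2,+1) = 11.724144; V(2,+2) = 37.088893
Backward induction: V(k, j) = exp(-r*dt) * [p_u * V(k+1, j+1) + p_m * V(k+1, j) + p_d * V(k+1, j-1)]
  V(1,-1) = exp(-r*dt) * [p_u*0.000000 + p_m*0.000000 + p_d*0.000000] = 0.000000
  V(1,+0) = exp(-r*dt) * [p_u*11.724144 + p_m*0.000000 + p_d*0.000000] = 1.246231
  V(1,+1) = exp(-r*dt) * [p_u*37.088893 + p_m*11.724144 + p_d*0.000000] = 11.735089
  V(0,+0) = exp(-r*dt) * [p_u*11.735089 + p_m*1.246231 + p_d*0.000000] = 2.075727


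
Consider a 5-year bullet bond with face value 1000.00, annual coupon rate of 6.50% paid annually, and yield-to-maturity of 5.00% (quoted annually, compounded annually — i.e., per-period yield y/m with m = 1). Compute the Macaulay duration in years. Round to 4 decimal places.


Coupon per period c = face * coupon_rate / m = 65.000000
Periods per year m = 1; per-period yield y/m = 0.050000
Number of cashflows N = 5
Cashflows (t years, CF_t, discount factor 1/(1+y/m)^(m*t), PV):
  t = 1.0000: CF_t = 65.000000, DF = 0.952381, PV = 61.904762
  t = 2.0000: CF_t = 65.000000, DF = 0.907029, PV = 58.956916
  t = 3.0000: CF_t = 65.000000, DF = 0.863838, PV = 56.149444
  t = 4.0000: CF_t = 65.000000, DF = 0.822702, PV = 53.475661
  t = 5.0000: CF_t = 1065.000000, DF = 0.783526, PV = 834.455367
Price P = sum_t PV_t = 1064.942150
Macaulay numerator sum_t t * PV_t:
  t * PV_t at t = 1.0000: 61.904762
  t * PV_t at t = 2.0000: 117.913832
  t * PV_t at t = 3.0000: 168.448332
  t * PV_t at t = 4.0000: 213.902643
  t * PV_t at t = 5.0000: 4172.276836
Macaulay duration D = (sum_t t * PV_t) / P = 4734.446406 / 1064.942150 = 4.445731

Answer: Macaulay duration = 4.4457 years


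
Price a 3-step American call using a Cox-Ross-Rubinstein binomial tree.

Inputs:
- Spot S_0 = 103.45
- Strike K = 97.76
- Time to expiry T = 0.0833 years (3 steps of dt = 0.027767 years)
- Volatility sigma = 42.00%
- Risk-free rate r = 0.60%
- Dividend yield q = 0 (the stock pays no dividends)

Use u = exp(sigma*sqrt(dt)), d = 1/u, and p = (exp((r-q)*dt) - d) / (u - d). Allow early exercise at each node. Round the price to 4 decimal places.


Answer: Price = V(0,0) = 8.1547

Derivation:
dt = T/N = 0.027767
u = exp(sigma*sqrt(dt)) = 1.072493; d = 1/u = 0.932407
p = (exp((r-q)*dt) - d) / (u - d) = 0.483700
Discount per step: exp(-r*dt) = 0.999833
Stock lattice S(k, i) with i counting down-moves:
  k=0: S(0,0) = 103.4500
  k=1: S(1,0) = 110.9494; S(1,1) = 96.4575
  k=2: S(2,0) = 118.9925; S(2,1) = 103.4500; S(2,2) = 89.9376
  k=3: S(3,0) = 127.6186; S(3,1) = 110.9494; S(3,2) = 96.4575; S(3,3) = 83.8585
Terminal payoffs V(N, i) = max(S_T - K, 0):
  V(3,0) = 29.858635; V(3,1) = 13.189418; V(3,2) = 0.000000; V(3,3) = 0.000000
Backward induction: V(k, i) = exp(-r*dt) * [p * V(k+1, i) + (1-p) * V(k+1, i+1)]; then take max(V_cont, immediate exercise) for American.
  V(2,0) = exp(-r*dt) * [p*29.858635 + (1-p)*13.189418] = 21.248778; exercise = 21.232492; V(2,0) = max -> 21.248778
  V(2,1) = exp(-r*dt) * [p*13.189418 + (1-p)*0.000000] = 6.378659; exercise = 5.690000; V(2,1) = max -> 6.378659
  V(2,2) = exp(-r*dt) * [p*0.000000 + (1-p)*0.000000] = 0.000000; exercise = 0.000000; V(2,2) = max -> 0.000000
  V(1,0) = exp(-r*dt) * [p*21.248778 + (1-p)*6.378659] = 13.569075; exercise = 13.189418; V(1,0) = max -> 13.569075
  V(1,1) = exp(-r*dt) * [p*6.378659 + (1-p)*0.000000] = 3.084843; exercise = 0.000000; V(1,1) = max -> 3.084843
  V(0,0) = exp(-r*dt) * [p*13.569075 + (1-p)*3.084843] = 8.154707; exercise = 5.690000; V(0,0) = max -> 8.154707


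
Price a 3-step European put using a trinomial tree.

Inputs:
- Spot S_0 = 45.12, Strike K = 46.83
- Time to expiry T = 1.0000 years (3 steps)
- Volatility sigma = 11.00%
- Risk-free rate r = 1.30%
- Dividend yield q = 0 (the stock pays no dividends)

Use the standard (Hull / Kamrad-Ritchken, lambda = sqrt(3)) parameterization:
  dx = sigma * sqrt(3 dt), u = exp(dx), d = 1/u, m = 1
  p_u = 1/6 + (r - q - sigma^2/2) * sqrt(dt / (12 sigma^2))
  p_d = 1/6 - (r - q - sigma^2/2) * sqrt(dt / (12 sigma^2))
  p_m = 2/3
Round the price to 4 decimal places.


Answer: Price = V(0,0) = 2.6513

Derivation:
dt = T/N = 0.333333; dx = sigma*sqrt(3*dt) = 0.110000
u = exp(dx) = 1.116278; d = 1/u = 0.895834
p_u = 0.177197, p_m = 0.666667, p_d = 0.156136
Discount per step: exp(-r*dt) = 0.995676
Stock lattice S(k, j) with j the centered position index:
  k=0: S(0,+0) = 45.1200
  k=1: S(1,-1) = 40.4200; S(1,+0) = 45.1200; S(1,+1) = 50.3665
  k=2: S(2,-2) = 36.2096; S(2,-1) = 40.4200; S(2,+0) = 45.1200; S(2,+1) = 50.3665; S(2,+2) = 56.2230
  k=3: S(3,-3) = 32.4378; S(3,-2) = 36.2096; S(3,-1) = 40.4200; S(3,+0) = 45.1200; S(3,+1) = 50.3665; S(3,+2) = 56.2230; S(3,+3) = 62.7605
Terminal payoffs V(N, j) = max(K - S_T, 0):
  V(3,-3) = 14.392161; V(3,-2) = 10.620352; V(3,-1) = 6.409964; V(3,+0) = 1.710000; V(3,+1) = 0.000000; V(3,+2) = 0.000000; V(3,+3) = 0.000000
Backward induction: V(k, j) = exp(-r*dt) * [p_u * V(k+1, j+1) + p_m * V(k+1, j) + p_d * V(k+1, j-1)]
  V(2,-2) = exp(-r*dt) * [p_u*6.409964 + p_m*10.620352 + p_d*14.392161] = 10.417958
  V(2,-1) = exp(-r*dt) * [p_u*1.710000 + p_m*6.409964 + p_d*10.620352] = 6.207581
  V(2,+0) = exp(-r*dt) * [p_u*0.000000 + p_m*1.710000 + p_d*6.409964] = 2.131572
  V(2,+1) = exp(-r*dt) * [p_u*0.000000 + p_m*0.000000 + p_d*1.710000] = 0.265839
  V(2,+2) = exp(-r*dt) * [p_u*0.000000 + p_m*0.000000 + p_d*0.000000] = 0.000000
  V(1,-1) = exp(-r*dt) * [p_u*2.131572 + p_m*6.207581 + p_d*10.417958] = 6.116157
  V(1,+0) = exp(-r*dt) * [p_u*0.265839 + p_m*2.131572 + p_d*6.207581] = 2.426844
  V(1,+1) = exp(-r*dt) * [p_u*0.000000 + p_m*0.265839 + p_d*2.131572] = 0.507836
  V(0,+0) = exp(-r*dt) * [p_u*0.507836 + p_m*2.426844 + p_d*6.116157] = 2.651323


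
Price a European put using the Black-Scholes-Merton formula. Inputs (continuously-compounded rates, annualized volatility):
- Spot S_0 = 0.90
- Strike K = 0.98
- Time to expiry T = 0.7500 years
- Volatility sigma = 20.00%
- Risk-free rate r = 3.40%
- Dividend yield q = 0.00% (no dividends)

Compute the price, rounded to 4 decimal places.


Answer: Price = 0.0954

Derivation:
d1 = (ln(S/K) + (r - q + 0.5*sigma^2) * T) / (sigma * sqrt(T)) = -0.25783198
d2 = d1 - sigma * sqrt(T) = -0.43103706
exp(-rT) = 0.97482238; exp(-qT) = 1.00000000
P = K * exp(-rT) * N(-d2) - S_0 * exp(-qT) * N(-d1)
N(-d1) = 0.60173171; N(-d2) = 0.66677929
P = 0.9800 * 0.97482238 * 0.66677929 - 0.9000 * 1.00000000 * 0.60173171 = 0.0954


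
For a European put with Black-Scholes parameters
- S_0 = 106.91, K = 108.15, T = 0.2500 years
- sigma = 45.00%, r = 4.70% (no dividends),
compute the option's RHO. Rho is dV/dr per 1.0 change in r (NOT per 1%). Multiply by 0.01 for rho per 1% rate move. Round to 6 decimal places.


Answer: Rho = -14.547331

Derivation:
d1 = 0.1134698072; d2 = -0.1115301928
phi(d1) = 0.3963822594; exp(-qT) = 1.0000000000; exp(-rT) = 0.9883187617
N(-d2) = 0.5444020377
Rho = -K*T*exp(-rT)*N(-d2) = -108.1500 * 0.2500 * 0.9883187617 * 0.5444020377 = -14.547331


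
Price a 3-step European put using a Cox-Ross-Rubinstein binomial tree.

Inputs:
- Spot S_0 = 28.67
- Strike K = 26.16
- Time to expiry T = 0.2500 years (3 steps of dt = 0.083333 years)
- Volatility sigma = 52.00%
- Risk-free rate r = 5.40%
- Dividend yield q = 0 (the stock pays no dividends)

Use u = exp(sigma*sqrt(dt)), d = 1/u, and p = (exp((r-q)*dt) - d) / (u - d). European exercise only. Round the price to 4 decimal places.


Answer: Price = V(0,0) = 1.6831

Derivation:
dt = T/N = 0.083333
u = exp(sigma*sqrt(dt)) = 1.161963; d = 1/u = 0.860612
p = (exp((r-q)*dt) - d) / (u - d) = 0.477509
Discount per step: exp(-r*dt) = 0.995510
Stock lattice S(k, i) with i counting down-moves:
  k=0: S(0,0) = 28.6700
  k=1: S(1,0) = 33.3135; S(1,1) = 24.6738
  k=2: S(2,0) = 38.7090; S(2,1) = 28.6700; S(2,2) = 21.2345
  k=3: S(3,0) = 44.9785; S(3,1) = 33.3135; S(3,2) = 24.6738; S(3,3) = 18.2747
Terminal payoffs V(N, i) = max(K - S_T, 0):
  V(3,0) = 0.000000; V(3,1) = 0.000000; V(3,2) = 1.486243; V(3,3) = 7.885291
Backward induction: V(k, i) = exp(-r*dt) * [p * V(k+1, i) + (1-p) * V(k+1, i+1)].
  V(2,0) = exp(-r*dt) * [p*0.000000 + (1-p)*0.000000] = 0.000000
  V(2,1) = exp(-r*dt) * [p*0.000000 + (1-p)*1.486243] = 0.773062
  V(2,2) = exp(-r*dt) * [p*1.486243 + (1-p)*7.885291] = 4.808004
  V(1,0) = exp(-r*dt) * [p*0.000000 + (1-p)*0.773062] = 0.402104
  V(1,1) = exp(-r*dt) * [p*0.773062 + (1-p)*4.808004] = 2.868346
  V(0,0) = exp(-r*dt) * [p*0.402104 + (1-p)*2.868346] = 1.683103


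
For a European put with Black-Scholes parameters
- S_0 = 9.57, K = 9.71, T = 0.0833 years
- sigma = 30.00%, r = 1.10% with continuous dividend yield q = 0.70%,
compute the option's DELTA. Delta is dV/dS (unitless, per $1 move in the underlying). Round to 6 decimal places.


Answer: Delta = -0.547673

Derivation:
d1 = -0.1205907551; d2 = -0.2071759733
phi(d1) = 0.3960520653; exp(-qT) = 0.9994170700; exp(-rT) = 0.9990841197
N(-d1) = 0.5479924041
Delta = -exp(-qT) * N(-d1) = -0.9994170700 * 0.5479924041 = -0.547673


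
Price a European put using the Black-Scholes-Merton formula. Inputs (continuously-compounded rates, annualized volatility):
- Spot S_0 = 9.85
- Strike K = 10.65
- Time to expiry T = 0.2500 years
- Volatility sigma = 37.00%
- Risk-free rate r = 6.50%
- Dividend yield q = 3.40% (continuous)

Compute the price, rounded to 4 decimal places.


Answer: Price = 1.1550

Derivation:
d1 = (ln(S/K) + (r - q + 0.5*sigma^2) * T) / (sigma * sqrt(T)) = -0.28770777
d2 = d1 - sigma * sqrt(T) = -0.47270777
exp(-rT) = 0.98388132; exp(-qT) = 0.99153602
P = K * exp(-rT) * N(-d2) - S_0 * exp(-qT) * N(-d1)
N(-d1) = 0.61321478; N(-d2) = 0.68178916
P = 10.6500 * 0.98388132 * 0.68178916 - 9.8500 * 0.99153602 * 0.61321478 = 1.1550


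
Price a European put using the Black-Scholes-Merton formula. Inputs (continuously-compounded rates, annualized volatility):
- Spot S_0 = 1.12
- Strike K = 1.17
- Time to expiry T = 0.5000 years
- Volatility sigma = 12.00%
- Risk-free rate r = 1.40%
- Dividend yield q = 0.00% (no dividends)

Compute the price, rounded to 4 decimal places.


Answer: Price = 0.0631

Derivation:
d1 = (ln(S/K) + (r - q + 0.5*sigma^2) * T) / (sigma * sqrt(T)) = -0.38979336
d2 = d1 - sigma * sqrt(T) = -0.47464618
exp(-rT) = 0.99302444; exp(-qT) = 1.00000000
P = K * exp(-rT) * N(-d2) - S_0 * exp(-qT) * N(-d1)
N(-d1) = 0.65165532; N(-d2) = 0.68248041
P = 1.1700 * 0.99302444 * 0.68248041 - 1.1200 * 1.00000000 * 0.65165532 = 0.0631


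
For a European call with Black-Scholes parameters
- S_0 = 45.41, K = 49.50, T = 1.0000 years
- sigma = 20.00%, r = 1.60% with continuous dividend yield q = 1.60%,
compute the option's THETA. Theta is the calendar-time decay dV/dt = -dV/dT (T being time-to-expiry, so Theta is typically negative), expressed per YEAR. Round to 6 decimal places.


d1 = -0.3312016223; d2 = -0.5312016223
phi(d1) = 0.3776506223; exp(-qT) = 0.9841273201; exp(-rT) = 0.9841273201
Theta = -S*exp(-qT)*phi(d1)*sigma/(2*sqrt(T)) - r*K*exp(-rT)*N(d2) + q*S*exp(-qT)*N(d1)
N(d1) = 0.3702460974; N(d2) = 0.2976395344; sqrt(T) = 1.0000000000
Term 1 = -45.4100 * 0.9841273201 * 0.3776506223 * 0.2000 / (2 * 1.0000000000) = -1.6876912350
Term 2 = -0.0160 * 49.5000 * 0.9841273201 * 0.2976395344 = -0.2319888363
Term 3 = 0.0160 * 45.4100 * 0.9841273201 * 0.3702460974 = 0.2647361583
Theta = -1.6876912350 + (-0.2319888363) + (0.2647361583) = -1.654944

Answer: Theta = -1.654944


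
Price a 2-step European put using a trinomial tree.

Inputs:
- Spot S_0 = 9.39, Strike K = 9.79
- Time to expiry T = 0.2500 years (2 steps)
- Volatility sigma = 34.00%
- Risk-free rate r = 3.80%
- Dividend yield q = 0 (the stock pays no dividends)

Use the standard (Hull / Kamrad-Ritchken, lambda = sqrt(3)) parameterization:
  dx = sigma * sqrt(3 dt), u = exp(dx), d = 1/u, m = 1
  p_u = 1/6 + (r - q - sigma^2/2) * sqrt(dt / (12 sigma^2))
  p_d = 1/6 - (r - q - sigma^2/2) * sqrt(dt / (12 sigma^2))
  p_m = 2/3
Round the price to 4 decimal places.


dt = T/N = 0.125000; dx = sigma*sqrt(3*dt) = 0.208207
u = exp(dx) = 1.231468; d = 1/u = 0.812039
p_u = 0.160723, p_m = 0.666667, p_d = 0.172610
Discount per step: exp(-r*dt) = 0.995261
Stock lattice S(k, j) with j the centered position index:
  k=0: S(0,+0) = 9.3900
  k=1: S(1,-1) = 7.6250; S(1,+0) = 9.3900; S(1,+1) = 11.5635
  k=2: S(2,-2) = 6.1918; S(2,-1) = 7.6250; S(2,+0) = 9.3900; S(2,+1) = 11.5635; S(2,+2) = 14.2401
Terminal payoffs V(N, j) = max(K - S_T, 0):
  V(2,-2) = 3.598162; V(2,-1) = 2.164952; V(2,+0) = 0.400000; V(2,+1) = 0.000000; V(2,+2) = 0.000000
Backward induction: V(k, j) = exp(-r*dt) * [p_u * V(k+1, j+1) + p_m * V(k+1, j) + p_d * V(k+1, j-1)]
  V(1,-1) = exp(-r*dt) * [p_u*0.400000 + p_m*2.164952 + p_d*3.598162] = 2.118583
  V(1,+0) = exp(-r*dt) * [p_u*0.000000 + p_m*0.400000 + p_d*2.164952] = 0.637325
  V(1,+1) = exp(-r*dt) * [p_u*0.000000 + p_m*0.000000 + p_d*0.400000] = 0.068717
  V(0,+0) = exp(-r*dt) * [p_u*0.068717 + p_m*0.637325 + p_d*2.118583] = 0.797818

Answer: Price = V(0,0) = 0.7978


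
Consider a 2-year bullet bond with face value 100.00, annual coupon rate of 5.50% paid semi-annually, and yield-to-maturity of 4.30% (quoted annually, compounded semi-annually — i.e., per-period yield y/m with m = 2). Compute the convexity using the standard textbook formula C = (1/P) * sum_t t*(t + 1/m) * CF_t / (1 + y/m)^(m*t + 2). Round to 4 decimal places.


Answer: Convexity = 4.5434

Derivation:
Coupon per period c = face * coupon_rate / m = 2.750000
Periods per year m = 2; per-period yield y/m = 0.021500
Number of cashflows N = 4
Cashflows (t years, CF_t, discount factor 1/(1+y/m)^(m*t), PV):
  t = 0.5000: CF_t = 2.750000, DF = 0.978953, PV = 2.692119
  t = 1.0000: CF_t = 2.750000, DF = 0.958348, PV = 2.635457
  t = 1.5000: CF_t = 2.750000, DF = 0.938177, PV = 2.579987
  t = 2.0000: CF_t = 102.750000, DF = 0.918431, PV = 94.368781
Price P = sum_t PV_t = 102.276345
Convexity numerator sum_t t*(t + 1/m) * CF_t / (1+y/m)^(m*t + 2):
  t = 0.5000: term = 1.289994
  t = 1.0000: term = 3.788528
  t = 1.5000: term = 7.417578
  t = 2.0000: term = 452.190682
Convexity = (1/P) * sum = 464.686781 / 102.276345 = 4.543443


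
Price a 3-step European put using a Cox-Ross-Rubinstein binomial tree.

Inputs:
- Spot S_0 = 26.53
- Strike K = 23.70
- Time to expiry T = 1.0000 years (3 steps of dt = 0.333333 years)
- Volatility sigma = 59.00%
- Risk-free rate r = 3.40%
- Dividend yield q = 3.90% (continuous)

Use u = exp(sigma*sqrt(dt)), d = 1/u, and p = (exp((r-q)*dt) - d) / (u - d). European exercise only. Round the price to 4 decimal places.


Answer: Price = V(0,0) = 4.7551

Derivation:
dt = T/N = 0.333333
u = exp(sigma*sqrt(dt)) = 1.405842; d = 1/u = 0.711317
p = (exp((r-q)*dt) - d) / (u - d) = 0.413257
Discount per step: exp(-r*dt) = 0.988731
Stock lattice S(k, i) with i counting down-moves:
  k=0: S(0,0) = 26.5300
  k=1: S(1,0) = 37.2970; S(1,1) = 18.8712
  k=2: S(2,0) = 52.4337; S(2,1) = 26.5300; S(2,2) = 13.4234
  k=3: S(3,0) = 73.7135; S(3,1) = 37.2970; S(3,2) = 18.8712; S(3,3) = 9.5483
Terminal payoffs V(N, i) = max(K - S_T, 0):
  V(3,0) = 0.000000; V(3,1) = 0.000000; V(3,2) = 4.828752; V(3,3) = 14.151671
Backward induction: V(k, i) = exp(-r*dt) * [p * V(k+1, i) + (1-p) * V(k+1, i+1)].
  V(2,0) = exp(-r*dt) * [p*0.000000 + (1-p)*0.000000] = 0.000000
  V(2,1) = exp(-r*dt) * [p*0.000000 + (1-p)*4.828752] = 2.801307
  V(2,2) = exp(-r*dt) * [p*4.828752 + (1-p)*14.151671] = 10.182846
  V(1,0) = exp(-r*dt) * [p*0.000000 + (1-p)*2.801307] = 1.625124
  V(1,1) = exp(-r*dt) * [p*2.801307 + (1-p)*10.182846] = 7.051995
  V(0,0) = exp(-r*dt) * [p*1.625124 + (1-p)*7.051995] = 4.755105


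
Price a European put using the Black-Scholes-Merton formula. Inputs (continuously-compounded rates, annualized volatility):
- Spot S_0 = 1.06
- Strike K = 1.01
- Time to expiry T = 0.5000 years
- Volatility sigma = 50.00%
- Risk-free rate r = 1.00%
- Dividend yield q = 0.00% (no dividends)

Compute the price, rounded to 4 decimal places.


Answer: Price = 0.1190

Derivation:
d1 = (ln(S/K) + (r - q + 0.5*sigma^2) * T) / (sigma * sqrt(T)) = 0.32758441
d2 = d1 - sigma * sqrt(T) = -0.02596899
exp(-rT) = 0.99501248; exp(-qT) = 1.00000000
P = K * exp(-rT) * N(-d2) - S_0 * exp(-qT) * N(-d1)
N(-d1) = 0.37161296; N(-d2) = 0.51035896
P = 1.0100 * 0.99501248 * 0.51035896 - 1.0600 * 1.00000000 * 0.37161296 = 0.1190


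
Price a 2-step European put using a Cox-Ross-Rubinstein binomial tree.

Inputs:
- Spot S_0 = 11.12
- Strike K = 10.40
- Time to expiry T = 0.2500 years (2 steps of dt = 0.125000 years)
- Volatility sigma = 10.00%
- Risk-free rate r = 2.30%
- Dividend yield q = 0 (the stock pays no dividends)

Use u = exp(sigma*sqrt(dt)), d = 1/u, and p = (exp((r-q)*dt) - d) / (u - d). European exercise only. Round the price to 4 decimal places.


dt = T/N = 0.125000
u = exp(sigma*sqrt(dt)) = 1.035988; d = 1/u = 0.965262
p = (exp((r-q)*dt) - d) / (u - d) = 0.531871
Discount per step: exp(-r*dt) = 0.997129
Stock lattice S(k, i) with i counting down-moves:
  k=0: S(0,0) = 11.1200
  k=1: S(1,0) = 11.5202; S(1,1) = 10.7337
  k=2: S(2,0) = 11.9348; S(2,1) = 11.1200; S(2,2) = 10.3609
Terminal payoffs V(N, i) = max(K - S_T, 0):
  V(2,0) = 0.000000; V(2,1) = 0.000000; V(2,2) = 0.039147
Backward induction: V(k, i) = exp(-r*dt) * [p * V(k+1, i) + (1-p) * V(k+1, i+1)].
  V(1,0) = exp(-r*dt) * [p*0.000000 + (1-p)*0.000000] = 0.000000
  V(1,1) = exp(-r*dt) * [p*0.000000 + (1-p)*0.039147] = 0.018273
  V(0,0) = exp(-r*dt) * [p*0.000000 + (1-p)*0.018273] = 0.008530

Answer: Price = V(0,0) = 0.0085
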